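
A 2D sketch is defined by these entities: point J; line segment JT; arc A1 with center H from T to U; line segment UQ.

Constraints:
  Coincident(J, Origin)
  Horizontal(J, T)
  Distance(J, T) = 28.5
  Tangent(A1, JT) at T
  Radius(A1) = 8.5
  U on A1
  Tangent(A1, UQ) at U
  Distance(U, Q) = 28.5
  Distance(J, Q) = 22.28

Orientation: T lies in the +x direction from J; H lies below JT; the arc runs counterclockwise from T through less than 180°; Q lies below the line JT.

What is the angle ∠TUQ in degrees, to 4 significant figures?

158.0°

J is at the origin; JT is horizontal with |JT| = 28.5 and T on the +x side, so T = (28.50, 0.000). Since A1 is tangent to JT there, HT ⟂ JT, so H = T + (0, -8.5) = (28.50, -8.500). Since HU ⟂ UQ (tangency), |HQ| = √(8.5² + 28.5²) = 29.74 regardless of where U sits on A1. So Q lies on both circle(J, 22.28) and circle(H, 29.74); the below-JT intersection is Q = (2.093, -22.18). U is the foot of the tangent from Q: U = (22.60, -2.385).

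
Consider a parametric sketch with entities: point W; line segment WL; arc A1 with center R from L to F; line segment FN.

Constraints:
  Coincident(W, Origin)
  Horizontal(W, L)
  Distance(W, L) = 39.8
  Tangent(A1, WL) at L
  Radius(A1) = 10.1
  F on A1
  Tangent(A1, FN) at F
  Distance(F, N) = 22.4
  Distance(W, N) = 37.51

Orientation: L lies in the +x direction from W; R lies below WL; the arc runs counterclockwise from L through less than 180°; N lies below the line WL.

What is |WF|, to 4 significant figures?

30.97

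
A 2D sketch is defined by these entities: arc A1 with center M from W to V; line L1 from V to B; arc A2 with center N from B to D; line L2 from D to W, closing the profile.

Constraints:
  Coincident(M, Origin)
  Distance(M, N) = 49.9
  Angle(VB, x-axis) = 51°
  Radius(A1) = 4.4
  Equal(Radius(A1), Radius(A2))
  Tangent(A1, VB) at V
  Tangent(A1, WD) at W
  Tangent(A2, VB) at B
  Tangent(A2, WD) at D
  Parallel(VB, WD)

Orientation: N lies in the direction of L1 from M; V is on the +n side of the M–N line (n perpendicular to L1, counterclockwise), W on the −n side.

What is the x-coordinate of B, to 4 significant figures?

27.98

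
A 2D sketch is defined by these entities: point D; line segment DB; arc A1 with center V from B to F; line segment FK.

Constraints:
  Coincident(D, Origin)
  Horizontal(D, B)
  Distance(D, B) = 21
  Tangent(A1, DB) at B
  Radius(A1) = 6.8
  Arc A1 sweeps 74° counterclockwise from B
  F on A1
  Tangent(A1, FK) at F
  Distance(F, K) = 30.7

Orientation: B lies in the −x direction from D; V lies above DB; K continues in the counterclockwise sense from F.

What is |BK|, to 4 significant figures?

37.56

D is at the origin; DB is horizontal with |DB| = 21.0 and B on the −x side, so B = (-21.00, 0.000). A1 meets DB tangentially, so VB is at right angles to DB, so V = B + (0, 6.8) = (-21.00, 6.800). On A1, B sits at bearing -90° from V; a 74° counterclockwise sweep puts F at bearing -16°, so F = V + 6.8·(cos -16°, sin -16°) = (-14.46, 4.926). The tangent condition forces VF to be normal to FK, so FK runs along (−sin -16°, cos -16°); with |FK| = 30.7, K = (-6.001, 34.44). Then |BK| = |K − B| = 37.56.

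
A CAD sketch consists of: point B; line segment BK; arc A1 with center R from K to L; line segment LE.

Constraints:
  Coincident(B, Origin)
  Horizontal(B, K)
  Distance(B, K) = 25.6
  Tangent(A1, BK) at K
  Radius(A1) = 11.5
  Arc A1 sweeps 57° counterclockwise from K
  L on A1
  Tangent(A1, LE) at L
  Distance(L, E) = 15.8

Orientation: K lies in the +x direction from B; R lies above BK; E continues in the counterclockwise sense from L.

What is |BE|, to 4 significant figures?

47.59

B is at the origin; BK is horizontal with |BK| = 25.6 and K on the +x side, so K = (25.60, 0.000). Since A1 is tangent to BK there, RK ⟂ BK, so R = K + (0, 11.5) = (25.60, 11.50). On A1, K sits at bearing -90° from R; a 57° counterclockwise sweep puts L at bearing -33°, so L = R + 11.5·(cos -33°, sin -33°) = (35.24, 5.237). Since A1 is tangent to LE there, RL ⟂ LE, so LE runs along (−sin -33°, cos -33°); with |LE| = 15.8, E = (43.85, 18.49). Then |BE| = |E − B| = 47.59.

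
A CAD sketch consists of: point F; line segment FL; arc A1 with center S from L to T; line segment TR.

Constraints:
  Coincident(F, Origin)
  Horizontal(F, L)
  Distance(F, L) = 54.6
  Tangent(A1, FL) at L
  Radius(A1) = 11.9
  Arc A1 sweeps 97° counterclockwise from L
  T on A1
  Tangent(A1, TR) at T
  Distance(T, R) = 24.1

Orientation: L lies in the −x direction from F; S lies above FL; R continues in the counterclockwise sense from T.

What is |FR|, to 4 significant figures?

58.99

On A1, L sits at bearing -90° from S; a 97° counterclockwise sweep puts T at bearing 7°, so T = S + 11.9·(cos 7°, sin 7°) = (-42.79, 13.35). The tangent condition forces ST to be normal to TR, so TR runs along (−sin 7°, cos 7°); with |TR| = 24.1, R = (-45.73, 37.27). Then |FR| = |R − F| = 58.99.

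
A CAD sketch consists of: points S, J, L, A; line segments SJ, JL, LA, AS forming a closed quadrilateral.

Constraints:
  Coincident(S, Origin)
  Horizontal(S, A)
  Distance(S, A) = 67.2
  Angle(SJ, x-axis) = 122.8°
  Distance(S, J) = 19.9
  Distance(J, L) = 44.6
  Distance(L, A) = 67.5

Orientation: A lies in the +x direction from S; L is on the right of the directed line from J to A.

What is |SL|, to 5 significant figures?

25.562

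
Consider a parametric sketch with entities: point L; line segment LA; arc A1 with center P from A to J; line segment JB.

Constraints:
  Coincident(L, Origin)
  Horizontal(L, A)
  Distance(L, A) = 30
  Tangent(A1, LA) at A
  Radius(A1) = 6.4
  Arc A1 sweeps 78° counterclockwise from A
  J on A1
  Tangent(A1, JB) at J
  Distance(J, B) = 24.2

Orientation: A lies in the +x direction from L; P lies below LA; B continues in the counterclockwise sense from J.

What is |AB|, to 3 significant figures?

30.9

On A1, A sits at bearing 90° from P; a 78° counterclockwise sweep puts J at bearing 168°, so J = P + 6.4·(cos 168°, sin 168°) = (23.7, -5.07). Tangency of A1 to JB means the radius PJ is perpendicular to JB, so JB runs along (−sin 168°, cos 168°); with |JB| = 24.2, B = (18.7, -28.7). Then |AB| = |B − A| = 30.9.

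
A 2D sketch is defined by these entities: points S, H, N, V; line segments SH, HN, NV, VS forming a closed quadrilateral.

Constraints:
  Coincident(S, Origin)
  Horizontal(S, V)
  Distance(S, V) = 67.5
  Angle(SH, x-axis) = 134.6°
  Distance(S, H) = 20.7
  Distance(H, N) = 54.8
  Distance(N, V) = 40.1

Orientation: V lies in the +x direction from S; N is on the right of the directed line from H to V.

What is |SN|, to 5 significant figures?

34.724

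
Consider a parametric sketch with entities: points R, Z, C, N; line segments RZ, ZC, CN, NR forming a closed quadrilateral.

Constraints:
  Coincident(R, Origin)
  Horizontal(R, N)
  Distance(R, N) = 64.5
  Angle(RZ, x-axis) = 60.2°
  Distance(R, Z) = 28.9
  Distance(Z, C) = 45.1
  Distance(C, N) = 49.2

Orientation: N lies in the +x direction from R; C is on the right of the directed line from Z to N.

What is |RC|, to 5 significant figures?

27.697

Checks: R = (0.00, 0.00) ✓; |ZC| = 45.10 ✓; |CN| = 49.20 ✓.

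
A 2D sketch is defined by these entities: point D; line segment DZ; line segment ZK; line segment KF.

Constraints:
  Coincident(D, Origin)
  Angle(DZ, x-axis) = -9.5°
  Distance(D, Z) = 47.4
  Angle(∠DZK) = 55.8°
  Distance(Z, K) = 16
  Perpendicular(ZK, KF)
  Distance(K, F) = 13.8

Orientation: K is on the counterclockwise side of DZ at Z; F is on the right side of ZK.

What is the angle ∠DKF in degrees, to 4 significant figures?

164.8°

D is at the origin; DZ runs at -9.5° with length 47.4, so Z = 47.4·(cos -9.5°, sin -9.5°) = (46.75, -7.823). ∠DZK = 55.8°, so ZK runs at -9.5° + (180° − 55.8°) = 114.7° from the x-axis; with |ZK| = 16.0, K = Z + 16.0·(cos 114.7°, sin 114.7°) = (40.06, 6.713). ZK is perpendicular to KF; with |KF| = 13.8 on the right of ZK, F = K + 13.8·(0.9085, 0.4179) = (52.60, 12.48). Then cos ∠DKF = KD·KF / (|KD||KF|), giving 164.8°.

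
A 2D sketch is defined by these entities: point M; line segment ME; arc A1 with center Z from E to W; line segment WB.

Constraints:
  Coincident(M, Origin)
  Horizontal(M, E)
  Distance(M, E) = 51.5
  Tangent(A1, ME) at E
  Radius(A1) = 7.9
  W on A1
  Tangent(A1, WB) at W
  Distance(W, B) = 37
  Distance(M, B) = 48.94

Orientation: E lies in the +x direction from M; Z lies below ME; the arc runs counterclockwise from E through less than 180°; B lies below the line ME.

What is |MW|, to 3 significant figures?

44.5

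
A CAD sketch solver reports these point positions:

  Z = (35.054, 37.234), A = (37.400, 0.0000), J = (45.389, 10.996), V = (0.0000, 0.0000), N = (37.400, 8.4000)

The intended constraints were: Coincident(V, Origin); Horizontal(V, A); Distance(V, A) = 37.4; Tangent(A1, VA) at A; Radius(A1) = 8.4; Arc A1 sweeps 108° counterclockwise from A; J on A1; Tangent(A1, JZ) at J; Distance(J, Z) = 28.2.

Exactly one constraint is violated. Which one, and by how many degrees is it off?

Tangent(A1, JZ) at J — off by 3.50°.

V = (0.00, 0.00) ✓; V.y = 0.00, A.y = 0.00 ✓; |VA| = 37.40 ✓; ∠(NA, AV) = 90.00° ✓; |NA| = 8.400 ✓; bearing(N→J) − bearing(N→A) = 108.0° ✓; |NJ| = 8.400 ✓; ∠(NJ, JZ) = 86.50° ✗; |JZ| = 28.20 ✓.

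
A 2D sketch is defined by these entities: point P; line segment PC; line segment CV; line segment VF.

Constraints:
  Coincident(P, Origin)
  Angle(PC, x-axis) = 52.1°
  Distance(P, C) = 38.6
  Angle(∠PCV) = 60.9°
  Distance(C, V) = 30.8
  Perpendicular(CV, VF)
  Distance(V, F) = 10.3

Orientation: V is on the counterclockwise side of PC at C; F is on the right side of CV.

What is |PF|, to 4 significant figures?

45.64

P is at the origin; PC runs at 52.1° with length 38.6, so C = 38.6·(cos 52.1°, sin 52.1°) = (23.71, 30.46). ∠PCV = 60.9°, so CV runs at 52.1° + (180° − 60.9°) = 171.2° from the x-axis; with |CV| = 30.8, V = C + 30.8·(cos 171.2°, sin 171.2°) = (-6.726, 35.17). CV is perpendicular to VF; with |VF| = 10.3 on the right of CV, F = V + 10.3·(0.1530, 0.9882) = (-5.150, 45.35). Then |PF| = |F − P| = 45.64.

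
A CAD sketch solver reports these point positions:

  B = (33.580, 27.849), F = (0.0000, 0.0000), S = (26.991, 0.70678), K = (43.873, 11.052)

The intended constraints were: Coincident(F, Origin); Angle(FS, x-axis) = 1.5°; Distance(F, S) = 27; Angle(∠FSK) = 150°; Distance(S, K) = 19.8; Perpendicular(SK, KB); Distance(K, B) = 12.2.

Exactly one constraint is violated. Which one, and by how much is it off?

Distance(K, B) = 12.2 — off by 7.50.

F = (0.00, 0.00) ✓; FS at 1.500° ✓; |FS| = 27.00 ✓; ∠FSK = 150.0° ✓; |SK| = 19.80 ✓; ∠(SK, KB) = 90.00° ✓; |KB| = 19.70 ✗.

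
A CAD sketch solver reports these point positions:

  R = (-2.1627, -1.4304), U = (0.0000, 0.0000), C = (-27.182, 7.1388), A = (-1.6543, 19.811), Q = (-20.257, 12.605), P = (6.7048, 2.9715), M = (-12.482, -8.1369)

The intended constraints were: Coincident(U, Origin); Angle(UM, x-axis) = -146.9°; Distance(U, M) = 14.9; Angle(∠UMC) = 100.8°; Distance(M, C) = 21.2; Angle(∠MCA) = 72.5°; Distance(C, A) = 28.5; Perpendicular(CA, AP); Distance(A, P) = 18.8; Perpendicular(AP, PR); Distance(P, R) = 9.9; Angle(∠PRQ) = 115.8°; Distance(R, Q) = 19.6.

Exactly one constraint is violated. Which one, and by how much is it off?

Distance(R, Q) = 19.6 — off by 3.30.

U = (0.00, 0.00) ✓; UM at -146.9° ✓; |UM| = 14.90 ✓; ∠UMC = 100.8° ✓; |MC| = 21.20 ✓; ∠MCA = 72.50° ✓; |CA| = 28.50 ✓; ∠(CA, AP) = 90.00° ✓; |AP| = 18.80 ✓; ∠(AP, PR) = 90.00° ✓; |PR| = 9.900 ✓; ∠PRQ = 115.8° ✓; |RQ| = 22.90 ✗.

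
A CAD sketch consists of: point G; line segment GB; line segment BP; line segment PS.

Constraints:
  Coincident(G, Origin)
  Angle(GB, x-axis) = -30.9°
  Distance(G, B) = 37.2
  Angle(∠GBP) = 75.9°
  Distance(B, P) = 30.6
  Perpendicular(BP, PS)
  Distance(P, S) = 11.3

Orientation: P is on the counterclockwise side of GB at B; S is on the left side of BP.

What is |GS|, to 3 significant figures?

32.8

G is at the origin; GB runs at -30.9° with length 37.2, so B = 37.2·(cos -30.9°, sin -30.9°) = (31.9, -19.1). ∠GBP = 75.9°, so BP runs at -30.9° + (180° − 75.9°) = 73.2° from the x-axis; with |BP| = 30.6, P = B + 30.6·(cos 73.2°, sin 73.2°) = (40.8, 10.2). The perpendicularity gives PS at right angles to BP; with |PS| = 11.3 on the left of BP, S = P + 11.3·(-0.957, 0.289) = (29.9, 13.5). Then |GS| = |S − G| = 32.8.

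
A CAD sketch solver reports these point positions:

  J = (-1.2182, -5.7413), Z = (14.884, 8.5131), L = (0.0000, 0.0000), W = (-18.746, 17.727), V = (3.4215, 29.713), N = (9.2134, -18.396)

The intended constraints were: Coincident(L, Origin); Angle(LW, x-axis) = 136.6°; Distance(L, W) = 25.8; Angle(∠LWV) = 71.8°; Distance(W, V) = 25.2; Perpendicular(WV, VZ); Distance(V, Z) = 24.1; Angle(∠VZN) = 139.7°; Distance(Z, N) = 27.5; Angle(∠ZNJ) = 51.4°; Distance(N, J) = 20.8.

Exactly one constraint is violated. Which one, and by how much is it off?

Distance(N, J) = 20.8 — off by 4.40.

L = (0.00, 0.00) ✓; LW at 136.6° ✓; |LW| = 25.80 ✓; ∠LWV = 71.80° ✓; |WV| = 25.20 ✓; ∠(WV, VZ) = 90.00° ✓; |VZ| = 24.10 ✓; ∠VZN = 139.7° ✓; |ZN| = 27.50 ✓; ∠ZNJ = 51.40° ✓; |NJ| = 16.40 ✗.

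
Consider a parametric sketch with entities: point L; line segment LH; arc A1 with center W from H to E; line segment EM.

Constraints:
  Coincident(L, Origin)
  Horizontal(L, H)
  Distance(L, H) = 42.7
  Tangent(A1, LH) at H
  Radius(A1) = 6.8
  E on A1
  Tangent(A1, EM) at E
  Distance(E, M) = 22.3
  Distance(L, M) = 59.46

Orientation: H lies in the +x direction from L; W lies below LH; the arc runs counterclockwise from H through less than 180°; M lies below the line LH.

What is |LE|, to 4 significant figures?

39.29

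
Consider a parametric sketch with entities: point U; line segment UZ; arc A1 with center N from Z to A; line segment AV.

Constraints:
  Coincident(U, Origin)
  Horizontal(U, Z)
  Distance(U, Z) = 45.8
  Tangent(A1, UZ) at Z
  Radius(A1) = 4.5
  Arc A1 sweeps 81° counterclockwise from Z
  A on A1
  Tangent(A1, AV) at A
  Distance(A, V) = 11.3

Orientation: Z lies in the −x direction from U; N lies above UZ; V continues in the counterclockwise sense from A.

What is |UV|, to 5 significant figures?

42.319

U is at the origin; U and Z share the same y with |UZ| = 45.8 and Z on the −x side, so Z = (-45.800, 0.0000). Tangency of A1 to UZ means the radius NZ is perpendicular to UZ, so N = Z + (0, 4.5) = (-45.800, 4.5000). On A1, Z sits at bearing -90° from N; an 81° counterclockwise sweep puts A at bearing -9°, so A = N + 4.5·(cos -9°, sin -9°) = (-41.355, 3.7960). The tangent condition forces NA to be normal to AV, so AV runs along (−sin -9°, cos -9°); with |AV| = 11.3, V = (-39.588, 14.957). Then |UV| = |V − U| = 42.319.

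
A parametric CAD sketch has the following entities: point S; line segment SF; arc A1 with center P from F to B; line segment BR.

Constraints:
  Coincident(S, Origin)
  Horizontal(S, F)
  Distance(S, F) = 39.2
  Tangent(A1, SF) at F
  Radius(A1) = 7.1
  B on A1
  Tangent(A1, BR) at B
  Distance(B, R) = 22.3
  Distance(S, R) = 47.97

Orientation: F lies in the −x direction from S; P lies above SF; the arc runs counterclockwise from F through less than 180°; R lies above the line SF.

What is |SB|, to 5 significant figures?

33.405

S is at the origin; SF is horizontal with |SF| = 39.2 and F on the −x side, so F = (-39.200, 0.0000). Since A1 is tangent to SF there, PF ⟂ SF, so P = F + (0, 7.1) = (-39.200, 7.1000). Since PB ⟂ BR (tangency), |PR| = √(7.1² + 22.3²) = 23.403 regardless of where B sits on A1. So R lies on both circle(S, 47.97) and circle(P, 23.403); the above-SF intersection is R = (-37.100, 30.409). B is the foot of the tangent from R: B = (-32.269, 8.6383).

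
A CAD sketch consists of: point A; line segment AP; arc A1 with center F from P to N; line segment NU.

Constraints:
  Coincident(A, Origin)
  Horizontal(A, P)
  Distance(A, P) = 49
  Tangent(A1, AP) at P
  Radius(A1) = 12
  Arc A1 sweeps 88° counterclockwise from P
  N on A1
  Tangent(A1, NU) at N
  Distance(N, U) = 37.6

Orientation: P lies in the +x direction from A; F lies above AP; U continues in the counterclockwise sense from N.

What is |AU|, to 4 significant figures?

79.36

A is at the origin; AP is horizontal with |AP| = 49.0 and P on the +x side, so P = (49.00, 0.000). Since A1 is tangent to AP there, FP ⟂ AP, so F = P + (0, 12) = (49.00, 12.00). On A1, P sits at bearing -90° from F; an 88° counterclockwise sweep puts N at bearing -2°, so N = F + 12.0·(cos -2°, sin -2°) = (60.99, 11.58). Since A1 is tangent to NU there, FN ⟂ NU, so NU runs along (−sin -2°, cos -2°); with |NU| = 37.6, U = (62.30, 49.16). Then |AU| = |U − A| = 79.36.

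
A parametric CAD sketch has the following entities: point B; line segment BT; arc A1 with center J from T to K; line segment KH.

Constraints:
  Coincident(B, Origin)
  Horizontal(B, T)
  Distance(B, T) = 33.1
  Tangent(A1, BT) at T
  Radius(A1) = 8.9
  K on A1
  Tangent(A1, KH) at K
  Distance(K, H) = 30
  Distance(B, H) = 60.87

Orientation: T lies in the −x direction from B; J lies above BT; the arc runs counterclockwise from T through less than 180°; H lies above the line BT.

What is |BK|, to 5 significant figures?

31.233

B is at the origin; BT is horizontal with |BT| = 33.1 and T on the −x side, so T = (-33.100, 0.0000). Since A1 is tangent to BT there, JT ⟂ BT, so J = T + (0, 8.9) = (-33.100, 8.9000). Since JK ⟂ KH (tangency), |JH| = √(8.9² + 30.0²) = 31.292 regardless of where K sits on A1. So H lies on both circle(B, 60.87) and circle(J, 31.292); the above-BT intersection is H = (-49.339, 35.649). K is the foot of the tangent from H: K = (-27.120, 15.492).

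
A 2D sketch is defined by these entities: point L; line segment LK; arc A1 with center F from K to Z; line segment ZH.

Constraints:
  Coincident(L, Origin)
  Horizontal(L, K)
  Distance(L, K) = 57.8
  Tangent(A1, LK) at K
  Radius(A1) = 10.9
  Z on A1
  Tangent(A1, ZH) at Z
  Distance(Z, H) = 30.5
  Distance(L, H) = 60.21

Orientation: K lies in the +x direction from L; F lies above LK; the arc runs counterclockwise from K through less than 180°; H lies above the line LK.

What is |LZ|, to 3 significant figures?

68.2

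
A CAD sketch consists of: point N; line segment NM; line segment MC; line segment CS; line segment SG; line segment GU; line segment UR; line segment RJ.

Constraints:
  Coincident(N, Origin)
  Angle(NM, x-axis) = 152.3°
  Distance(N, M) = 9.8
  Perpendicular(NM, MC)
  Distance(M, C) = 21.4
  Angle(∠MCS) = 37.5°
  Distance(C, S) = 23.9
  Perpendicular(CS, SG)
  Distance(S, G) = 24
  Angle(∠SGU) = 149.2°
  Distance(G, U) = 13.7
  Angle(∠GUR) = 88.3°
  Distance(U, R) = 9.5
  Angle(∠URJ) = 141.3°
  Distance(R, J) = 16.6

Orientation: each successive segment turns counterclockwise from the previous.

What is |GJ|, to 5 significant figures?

22.297

N is at the origin; NM runs at 152.3° with length 9.8, so M = (-8.6769, 4.5555). NM ⟂ MC, so MC runs at -117.70°; with |MC| = 21.4, C = (-18.624, -14.392). ∠MCS = 37.5° gives CS at 24.800° from the x-axis; with |CS| = 23.9, S = (3.0714, -4.3671). CS ⟂ SG, so SG runs at 114.80°; with |SG| = 24.0, G = (-6.9954, 17.420). ∠SGU = 149.2° gives GU at 145.60° from the x-axis; with |GU| = 13.7, U = (-18.300, 25.160). ∠GUR = 88.3° gives UR at -122.70° from the x-axis; with |UR| = 9.5, R = (-23.432, 17.165). ∠URJ = 141.3° gives RJ at -84.000° from the x-axis; with |RJ| = 16.6, J = (-21.697, 0.65622). Then |GJ| = |J − G| = 22.297.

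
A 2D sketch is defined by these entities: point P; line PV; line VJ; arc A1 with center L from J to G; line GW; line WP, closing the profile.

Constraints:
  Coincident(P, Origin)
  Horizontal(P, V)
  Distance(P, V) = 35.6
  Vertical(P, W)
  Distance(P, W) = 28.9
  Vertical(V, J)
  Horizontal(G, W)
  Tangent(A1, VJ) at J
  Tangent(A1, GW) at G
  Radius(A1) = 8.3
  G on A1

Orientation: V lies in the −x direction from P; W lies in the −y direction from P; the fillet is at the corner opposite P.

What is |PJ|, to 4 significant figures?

41.13

P is at the origin; PV is horizontal with |PV| = 35.6 and V on the −x side, so V = (-35.60, 0.000). PW is vertical with |PW| = 28.9 and W on the −y side, so W = (0.000, -28.90). The virtual corner opposite P is at (-35.60, -28.90). The tangent condition forces LJ to be normal to VJ and the tangent condition forces LG to be normal to GW, with radius 8.3, so the center L sits 8.3 in from both sides at L = (-27.30, -20.60). That places the tangent points at J = (-35.60, -20.60) on VJ and G = (-27.30, -28.90) on GW. Then |PJ| = |J − P| = 41.13.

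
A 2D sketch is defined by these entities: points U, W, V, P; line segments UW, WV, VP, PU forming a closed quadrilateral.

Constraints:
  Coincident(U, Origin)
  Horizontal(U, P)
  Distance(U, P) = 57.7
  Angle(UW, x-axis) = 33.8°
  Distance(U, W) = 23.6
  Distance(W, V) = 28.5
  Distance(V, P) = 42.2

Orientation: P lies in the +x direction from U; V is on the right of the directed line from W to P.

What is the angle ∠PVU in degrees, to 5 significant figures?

118.83°

Checks: |WV| = 28.50 ✓; |VP| = 42.20 ✓.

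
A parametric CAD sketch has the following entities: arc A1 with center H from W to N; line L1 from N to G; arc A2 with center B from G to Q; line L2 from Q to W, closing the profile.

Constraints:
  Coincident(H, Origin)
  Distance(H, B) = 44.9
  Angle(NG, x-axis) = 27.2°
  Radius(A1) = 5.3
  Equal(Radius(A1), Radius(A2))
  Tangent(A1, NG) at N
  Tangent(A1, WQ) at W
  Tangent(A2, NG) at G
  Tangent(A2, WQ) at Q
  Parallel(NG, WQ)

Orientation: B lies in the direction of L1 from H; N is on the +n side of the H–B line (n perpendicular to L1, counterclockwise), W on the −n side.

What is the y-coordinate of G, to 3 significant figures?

25.2

The slot axis is L1's direction at 27.2°, so u = (cos 27.2°, sin 27.2°) = (0.889, 0.457) and n = (−sin 27.2°, cos 27.2°) = (-0.457, 0.889). H is at the origin and B lies 44.9 along u from H, so B = 44.9·u = (39.9, 20.5). Tangency of A1 to both parallel lines with radius 5.3 puts N and W at H ± 5.3·n: N = (-2.42, 4.71), W = (2.42, -4.71). Equal radii place G and Q the same way about B: G = B + 5.3·n = (37.5, 25.2), Q = B − 5.3·n = (42.4, 15.8). So G.y = 25.2.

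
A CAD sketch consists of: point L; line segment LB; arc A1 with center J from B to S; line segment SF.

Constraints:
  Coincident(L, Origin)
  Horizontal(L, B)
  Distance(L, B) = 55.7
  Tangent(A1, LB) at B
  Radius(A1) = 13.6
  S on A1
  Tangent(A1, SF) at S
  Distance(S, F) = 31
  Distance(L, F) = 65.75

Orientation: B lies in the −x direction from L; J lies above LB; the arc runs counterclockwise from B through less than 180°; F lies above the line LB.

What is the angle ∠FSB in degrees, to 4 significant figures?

130.8°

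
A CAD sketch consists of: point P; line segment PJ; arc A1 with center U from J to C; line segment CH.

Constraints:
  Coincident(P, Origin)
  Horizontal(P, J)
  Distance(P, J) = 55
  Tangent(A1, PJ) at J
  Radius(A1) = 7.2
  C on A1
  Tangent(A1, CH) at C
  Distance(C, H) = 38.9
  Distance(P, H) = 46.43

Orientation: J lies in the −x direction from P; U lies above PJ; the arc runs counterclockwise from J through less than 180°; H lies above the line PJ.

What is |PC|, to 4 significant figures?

48.98

P is at the origin; P and J share the same y with |PJ| = 55.0 and J on the −x side, so J = (-55.00, 0.000). The tangent condition forces UJ to be normal to PJ, so U = J + (0, 7.2) = (-55.00, 7.200). Since UC ⟂ CH (tangency), |UH| = √(7.2² + 38.9²) = 39.56 regardless of where C sits on A1. So H lies on both circle(P, 46.43) and circle(U, 39.56); the above-PJ intersection is H = (-28.55, 36.62). C is the foot of the tangent from H: C = (-48.86, 3.441).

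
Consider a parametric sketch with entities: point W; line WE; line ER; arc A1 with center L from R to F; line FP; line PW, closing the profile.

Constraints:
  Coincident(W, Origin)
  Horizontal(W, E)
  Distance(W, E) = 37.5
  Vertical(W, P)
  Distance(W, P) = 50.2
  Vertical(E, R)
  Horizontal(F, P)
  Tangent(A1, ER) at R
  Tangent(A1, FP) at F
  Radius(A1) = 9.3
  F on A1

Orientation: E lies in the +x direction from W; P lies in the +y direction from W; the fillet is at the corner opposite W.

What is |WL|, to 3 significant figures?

49.7

W is at the origin; W and E share the same y with |WE| = 37.5 and E on the +x side, so E = (37.5, 0.00). W and P share the same x with |WP| = 50.2 and P on the +y side, so P = (0.00, 50.2). The virtual corner opposite W is at (37.5, 50.2). The tangent condition forces LR to be normal to ER and since A1 is tangent to FP there, LF ⟂ FP, with radius 9.3, so the center L sits 9.3 in from both sides at L = (28.2, 40.9). Then |WL| = |L − W| = 49.7.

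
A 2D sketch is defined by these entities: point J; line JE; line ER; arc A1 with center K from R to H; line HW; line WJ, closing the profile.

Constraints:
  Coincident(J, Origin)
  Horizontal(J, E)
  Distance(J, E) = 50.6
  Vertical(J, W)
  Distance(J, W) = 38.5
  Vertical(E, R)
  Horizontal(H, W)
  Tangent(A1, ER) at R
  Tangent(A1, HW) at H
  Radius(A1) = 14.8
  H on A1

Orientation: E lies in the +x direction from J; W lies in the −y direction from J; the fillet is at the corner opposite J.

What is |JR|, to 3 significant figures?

55.9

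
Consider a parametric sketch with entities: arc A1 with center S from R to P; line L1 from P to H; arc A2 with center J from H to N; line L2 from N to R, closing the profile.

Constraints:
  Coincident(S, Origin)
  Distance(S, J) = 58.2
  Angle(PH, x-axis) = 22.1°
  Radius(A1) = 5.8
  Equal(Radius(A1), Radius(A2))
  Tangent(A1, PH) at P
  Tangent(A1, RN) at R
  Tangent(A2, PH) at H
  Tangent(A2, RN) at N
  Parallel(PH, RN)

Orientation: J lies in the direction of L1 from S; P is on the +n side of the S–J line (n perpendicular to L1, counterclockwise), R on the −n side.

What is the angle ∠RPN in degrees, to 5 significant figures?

78.728°

The slot axis is L1's direction at 22.1°, so u = (cos 22.1°, sin 22.1°) = (0.92653, 0.37622) and n = (−sin 22.1°, cos 22.1°) = (-0.37622, 0.92653). S is at the origin and J lies 58.2 along u from S, so J = 58.2·u = (53.924, 21.896). Tangency of A1 to both parallel lines with radius 5.8 puts P and R at S ± 5.8·n: P = (-2.1821, 5.3739), R = (2.1821, -5.3739). Equal radii place H and N the same way about J: H = J + 5.8·n = (51.742, 27.270), N = J − 5.8·n = (56.106, 16.522). Then cos ∠RPN = PR·PN / (|PR||PN|), giving 78.728°.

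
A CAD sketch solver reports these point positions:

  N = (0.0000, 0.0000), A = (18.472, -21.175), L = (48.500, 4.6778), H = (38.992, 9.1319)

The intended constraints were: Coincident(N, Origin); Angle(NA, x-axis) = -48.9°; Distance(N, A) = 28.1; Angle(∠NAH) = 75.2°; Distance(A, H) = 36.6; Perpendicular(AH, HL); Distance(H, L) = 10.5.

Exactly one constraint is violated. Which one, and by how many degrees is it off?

Perpendicular(AH, HL) — off by 9.00°.

N = (0.00, 0.00) ✓; NA at -48.90° ✓; |NA| = 28.10 ✓; ∠NAH = 75.20° ✓; |AH| = 36.60 ✓; ∠(AH, HL) = 81.00° ✗; |HL| = 10.50 ✓.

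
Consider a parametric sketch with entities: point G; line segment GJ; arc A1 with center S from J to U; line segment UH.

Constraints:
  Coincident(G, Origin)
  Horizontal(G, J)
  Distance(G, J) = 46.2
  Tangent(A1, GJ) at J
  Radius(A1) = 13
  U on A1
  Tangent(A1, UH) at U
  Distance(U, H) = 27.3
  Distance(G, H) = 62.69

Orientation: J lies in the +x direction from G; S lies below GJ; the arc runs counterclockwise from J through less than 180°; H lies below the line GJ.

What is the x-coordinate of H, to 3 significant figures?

45.4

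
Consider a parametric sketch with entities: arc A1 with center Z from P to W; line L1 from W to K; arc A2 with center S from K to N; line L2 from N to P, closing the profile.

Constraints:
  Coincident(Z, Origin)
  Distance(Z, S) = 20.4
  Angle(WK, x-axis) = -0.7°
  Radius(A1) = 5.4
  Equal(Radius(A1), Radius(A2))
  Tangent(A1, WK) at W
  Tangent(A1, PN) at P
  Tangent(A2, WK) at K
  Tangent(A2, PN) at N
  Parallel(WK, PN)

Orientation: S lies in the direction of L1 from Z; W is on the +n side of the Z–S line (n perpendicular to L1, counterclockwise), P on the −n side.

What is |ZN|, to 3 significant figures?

21.1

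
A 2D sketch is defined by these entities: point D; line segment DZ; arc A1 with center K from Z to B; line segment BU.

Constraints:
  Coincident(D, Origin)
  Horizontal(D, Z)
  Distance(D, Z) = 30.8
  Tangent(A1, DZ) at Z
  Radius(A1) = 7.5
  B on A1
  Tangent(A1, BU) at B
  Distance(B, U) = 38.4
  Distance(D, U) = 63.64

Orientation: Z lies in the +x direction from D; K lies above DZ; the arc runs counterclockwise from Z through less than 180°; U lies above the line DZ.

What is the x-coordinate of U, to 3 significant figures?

46.7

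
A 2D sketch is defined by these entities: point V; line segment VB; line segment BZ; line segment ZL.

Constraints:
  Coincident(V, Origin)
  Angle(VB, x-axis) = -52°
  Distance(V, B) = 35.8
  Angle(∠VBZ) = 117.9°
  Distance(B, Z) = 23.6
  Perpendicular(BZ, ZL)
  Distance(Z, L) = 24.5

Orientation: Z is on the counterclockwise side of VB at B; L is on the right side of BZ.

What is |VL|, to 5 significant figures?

69.136

V is at the origin; VB runs at -52.0° with length 35.8, so B = 35.8·(cos -52.0°, sin -52.0°) = (22.041, -28.211). ∠VBZ = 117.9°, so BZ runs at -52.0° + (180° − 117.9°) = 10.100° from the x-axis; with |BZ| = 23.6, Z = B + 23.6·(cos 10.100°, sin 10.100°) = (45.275, -24.072). BZ is perpendicular to ZL; with |ZL| = 24.5 on the right of BZ, L = Z + 24.5·(0.17537, -0.98450) = (49.571, -48.192). Then |VL| = |L − V| = 69.136.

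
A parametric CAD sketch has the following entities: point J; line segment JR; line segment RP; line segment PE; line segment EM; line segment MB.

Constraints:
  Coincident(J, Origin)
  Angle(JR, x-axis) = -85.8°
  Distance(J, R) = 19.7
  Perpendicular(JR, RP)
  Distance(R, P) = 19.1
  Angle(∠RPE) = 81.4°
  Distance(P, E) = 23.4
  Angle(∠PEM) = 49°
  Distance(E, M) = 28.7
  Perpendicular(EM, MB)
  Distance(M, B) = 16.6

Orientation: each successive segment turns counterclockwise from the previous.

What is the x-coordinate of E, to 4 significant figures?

15.31

J is at the origin; JR runs at -85.8° with length 19.7, so R = (1.443, -19.65). JR ⟂ RP, so RP runs at 4.200°; with |RP| = 19.1, P = (20.49, -18.25). ∠RPE = 81.4° gives PE at 102.8° from the x-axis; with |PE| = 23.4, E = (15.31, 4.570). So E.x = 15.31.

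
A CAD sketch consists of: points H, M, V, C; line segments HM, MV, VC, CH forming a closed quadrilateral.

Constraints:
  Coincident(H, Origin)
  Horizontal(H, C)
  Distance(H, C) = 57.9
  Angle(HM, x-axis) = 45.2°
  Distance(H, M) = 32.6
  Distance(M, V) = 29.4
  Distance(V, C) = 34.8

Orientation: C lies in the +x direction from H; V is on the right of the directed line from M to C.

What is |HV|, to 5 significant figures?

24.481

H is at the origin; HC is horizontal with |HC| = 57.9 and C in +x, so C = (57.9, 0). HM runs at 45.2° with |HM| = 32.6, so M = (22.971, 23.132). V is determined by |MV| = 29.4 and |VC| = 34.8 together: it lies at the intersection of circle(M, 29.4) and circle(C, 34.8). With |MC| = 41.894, the foot of the radical line on MC is 16.810 from M and the perpendicular offset is √(29.4² − 16.810²) = 24.121. Taking the right-of-MC solution: V = (23.668, -6.2597).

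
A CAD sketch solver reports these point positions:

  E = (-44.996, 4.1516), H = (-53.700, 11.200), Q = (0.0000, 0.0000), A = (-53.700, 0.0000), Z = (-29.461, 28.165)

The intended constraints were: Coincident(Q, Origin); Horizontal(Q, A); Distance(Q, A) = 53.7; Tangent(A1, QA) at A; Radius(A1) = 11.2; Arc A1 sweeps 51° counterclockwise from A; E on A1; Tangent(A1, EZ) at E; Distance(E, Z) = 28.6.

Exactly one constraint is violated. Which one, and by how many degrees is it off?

Tangent(A1, EZ) at E — off by 6.10°.

Q = (0.00, 0.00) ✓; Q.y = 0.00, A.y = 0.00 ✓; |QA| = 53.70 ✓; ∠(HA, AQ) = 90.00° ✓; |HA| = 11.20 ✓; bearing(H→E) − bearing(H→A) = 51.00° ✓; |HE| = 11.20 ✓; ∠(HE, EZ) = 83.90° ✗; |EZ| = 28.60 ✓.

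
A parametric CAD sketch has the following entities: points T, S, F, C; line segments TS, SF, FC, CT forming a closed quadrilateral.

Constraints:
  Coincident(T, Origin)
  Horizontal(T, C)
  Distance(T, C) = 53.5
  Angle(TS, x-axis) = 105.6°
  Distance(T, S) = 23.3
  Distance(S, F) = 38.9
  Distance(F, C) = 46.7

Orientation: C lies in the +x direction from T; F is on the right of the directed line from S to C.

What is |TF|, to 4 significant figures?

16.04

Checks: |SF| = 38.90 ✓; |FC| = 46.70 ✓.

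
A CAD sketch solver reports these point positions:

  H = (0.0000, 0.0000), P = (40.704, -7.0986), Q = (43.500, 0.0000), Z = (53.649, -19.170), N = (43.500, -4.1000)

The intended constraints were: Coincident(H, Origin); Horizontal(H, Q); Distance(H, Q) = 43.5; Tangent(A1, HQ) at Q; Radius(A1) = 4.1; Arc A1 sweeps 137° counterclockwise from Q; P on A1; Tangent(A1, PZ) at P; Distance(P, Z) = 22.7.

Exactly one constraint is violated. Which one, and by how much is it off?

Distance(P, Z) = 22.7 — off by 5.00.

H = (0.00, 0.00) ✓; H.y = 0.00, Q.y = 0.00 ✓; |HQ| = 43.50 ✓; ∠(NQ, QH) = 90.00° ✓; |NQ| = 4.100 ✓; bearing(N→P) − bearing(N→Q) = 137.0° ✓; |NP| = 4.100 ✓; ∠(NP, PZ) = 90.00° ✓; |PZ| = 17.70 ✗.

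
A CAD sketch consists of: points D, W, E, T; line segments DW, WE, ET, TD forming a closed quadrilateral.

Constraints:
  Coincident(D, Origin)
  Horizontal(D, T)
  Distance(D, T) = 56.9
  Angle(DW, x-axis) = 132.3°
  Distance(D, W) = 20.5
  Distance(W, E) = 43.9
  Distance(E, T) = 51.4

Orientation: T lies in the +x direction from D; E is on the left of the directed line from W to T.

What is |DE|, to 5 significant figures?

45.208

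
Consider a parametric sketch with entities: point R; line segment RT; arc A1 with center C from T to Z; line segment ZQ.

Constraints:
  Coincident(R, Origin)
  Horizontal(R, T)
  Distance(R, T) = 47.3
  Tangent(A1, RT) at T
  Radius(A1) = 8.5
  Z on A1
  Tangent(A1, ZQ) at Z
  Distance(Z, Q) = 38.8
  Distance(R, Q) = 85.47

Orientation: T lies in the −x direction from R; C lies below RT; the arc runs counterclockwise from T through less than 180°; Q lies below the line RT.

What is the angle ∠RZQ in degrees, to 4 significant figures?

134.1°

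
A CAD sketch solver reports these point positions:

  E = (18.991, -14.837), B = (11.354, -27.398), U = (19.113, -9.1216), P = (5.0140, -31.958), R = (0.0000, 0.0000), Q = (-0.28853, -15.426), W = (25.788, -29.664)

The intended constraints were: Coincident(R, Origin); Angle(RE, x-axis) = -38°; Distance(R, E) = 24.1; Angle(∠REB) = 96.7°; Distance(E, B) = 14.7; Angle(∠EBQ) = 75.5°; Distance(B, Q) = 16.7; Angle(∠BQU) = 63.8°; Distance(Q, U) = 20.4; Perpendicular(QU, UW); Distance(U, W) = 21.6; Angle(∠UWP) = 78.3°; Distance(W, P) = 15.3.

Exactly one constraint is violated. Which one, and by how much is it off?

Distance(W, P) = 15.3 — off by 5.60.

R = (0.00, 0.00) ✓; RE at -38.00° ✓; |RE| = 24.10 ✓; ∠REB = 96.70° ✓; |EB| = 14.70 ✓; ∠EBQ = 75.50° ✓; |BQ| = 16.70 ✓; ∠BQU = 63.80° ✓; |QU| = 20.40 ✓; ∠(QU, UW) = 90.00° ✓; |UW| = 21.60 ✓; ∠UWP = 78.30° ✓; |WP| = 20.90 ✗.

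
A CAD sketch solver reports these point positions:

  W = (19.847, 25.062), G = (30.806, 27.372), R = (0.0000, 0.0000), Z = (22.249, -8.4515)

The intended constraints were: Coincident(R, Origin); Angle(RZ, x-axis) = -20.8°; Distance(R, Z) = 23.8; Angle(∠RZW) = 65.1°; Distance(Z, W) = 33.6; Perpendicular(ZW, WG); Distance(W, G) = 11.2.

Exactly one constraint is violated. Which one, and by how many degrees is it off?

Perpendicular(ZW, WG) — off by 7.80°.

R = (0.00, 0.00) ✓; RZ at -20.80° ✓; |RZ| = 23.80 ✓; ∠RZW = 65.10° ✓; |ZW| = 33.60 ✓; ∠(ZW, WG) = 82.20° ✗; |WG| = 11.20 ✓.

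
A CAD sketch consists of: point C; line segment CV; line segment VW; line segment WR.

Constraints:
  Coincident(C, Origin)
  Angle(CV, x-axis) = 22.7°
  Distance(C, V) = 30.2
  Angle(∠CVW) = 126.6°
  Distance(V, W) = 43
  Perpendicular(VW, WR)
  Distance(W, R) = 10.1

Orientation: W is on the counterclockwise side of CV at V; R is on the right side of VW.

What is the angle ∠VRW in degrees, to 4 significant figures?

76.78°

C is at the origin; CV runs at 22.7° with length 30.2, so V = 30.2·(cos 22.7°, sin 22.7°) = (27.86, 11.65). ∠CVW = 126.6°, so VW runs at 22.7° + (180° − 126.6°) = 76.10° from the x-axis; with |VW| = 43.0, W = V + 43.0·(cos 76.10°, sin 76.10°) = (38.19, 53.40). The perpendicularity gives WR at right angles to VW; with |WR| = 10.1 on the right of VW, R = W + 10.1·(0.9707, -0.2402) = (47.99, 50.97). Then cos ∠VRW = RV·RW / (|RV||RW|), giving 76.78°.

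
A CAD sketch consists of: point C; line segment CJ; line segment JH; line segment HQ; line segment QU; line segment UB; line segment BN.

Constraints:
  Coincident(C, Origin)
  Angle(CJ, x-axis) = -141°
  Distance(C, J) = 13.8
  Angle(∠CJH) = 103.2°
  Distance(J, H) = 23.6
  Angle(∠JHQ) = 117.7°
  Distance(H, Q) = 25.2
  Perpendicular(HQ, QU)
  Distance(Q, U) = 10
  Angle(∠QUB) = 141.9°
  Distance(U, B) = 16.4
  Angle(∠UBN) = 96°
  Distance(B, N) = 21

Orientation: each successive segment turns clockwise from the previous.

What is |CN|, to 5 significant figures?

18.313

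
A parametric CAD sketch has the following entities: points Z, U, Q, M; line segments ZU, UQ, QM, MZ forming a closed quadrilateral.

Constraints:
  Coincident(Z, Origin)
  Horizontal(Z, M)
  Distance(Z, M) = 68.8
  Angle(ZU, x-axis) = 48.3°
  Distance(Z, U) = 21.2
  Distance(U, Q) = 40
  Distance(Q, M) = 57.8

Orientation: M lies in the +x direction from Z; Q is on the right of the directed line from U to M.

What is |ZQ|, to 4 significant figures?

29.09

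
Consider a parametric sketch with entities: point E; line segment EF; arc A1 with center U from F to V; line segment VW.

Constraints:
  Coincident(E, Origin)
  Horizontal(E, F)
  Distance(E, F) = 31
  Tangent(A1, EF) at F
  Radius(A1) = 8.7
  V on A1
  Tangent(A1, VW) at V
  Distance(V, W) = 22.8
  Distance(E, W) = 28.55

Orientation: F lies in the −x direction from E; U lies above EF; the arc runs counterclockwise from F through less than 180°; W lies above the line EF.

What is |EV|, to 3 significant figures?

23.7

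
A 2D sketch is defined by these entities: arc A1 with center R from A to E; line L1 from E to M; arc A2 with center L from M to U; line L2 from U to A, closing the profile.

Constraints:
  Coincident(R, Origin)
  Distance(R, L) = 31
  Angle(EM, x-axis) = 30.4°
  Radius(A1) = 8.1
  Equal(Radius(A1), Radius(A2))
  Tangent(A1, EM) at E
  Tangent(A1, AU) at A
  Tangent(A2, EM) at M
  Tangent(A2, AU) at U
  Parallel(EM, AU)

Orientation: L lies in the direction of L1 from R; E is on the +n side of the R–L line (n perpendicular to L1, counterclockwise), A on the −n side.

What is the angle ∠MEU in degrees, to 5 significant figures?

27.591°

Tangency of A1 to both parallel lines with radius 8.1 puts E and A at R ± 8.1·n: E = (-4.0989, 6.9864), A = (4.0989, -6.9864). Equal radii place M and U the same way about L: M = L + 8.1·n = (22.639, 22.673), U = L − 8.1·n = (30.837, 8.7007). Then cos ∠MEU = EM·EU / (|EM||EU|), giving 27.591°.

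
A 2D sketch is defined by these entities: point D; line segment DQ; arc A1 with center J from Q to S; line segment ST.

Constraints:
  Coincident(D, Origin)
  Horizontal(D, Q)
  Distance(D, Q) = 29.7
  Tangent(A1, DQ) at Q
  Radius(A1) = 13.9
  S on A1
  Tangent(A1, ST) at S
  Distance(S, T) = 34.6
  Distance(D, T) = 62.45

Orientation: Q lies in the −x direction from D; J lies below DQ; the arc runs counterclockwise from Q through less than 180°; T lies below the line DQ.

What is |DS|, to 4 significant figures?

46.40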